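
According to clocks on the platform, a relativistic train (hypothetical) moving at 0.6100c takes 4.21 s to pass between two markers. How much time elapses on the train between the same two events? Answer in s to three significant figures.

γ = 1/√(1 − 0.6100²) = 1/√0.6279 = 1.262
The interval measured on the platform is the dilated one; the clock on the train measures the proper time τ = Δt/γ = 4.21/1.262 s.

τ = 3.34 s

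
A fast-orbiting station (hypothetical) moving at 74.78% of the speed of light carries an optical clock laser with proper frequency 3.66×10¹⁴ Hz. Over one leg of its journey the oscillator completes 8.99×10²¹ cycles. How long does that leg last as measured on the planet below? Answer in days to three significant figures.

β = 0.7478; γ = 1/√(1 − 0.7478²) = 1/√0.4408 = 1.506
Proper time for N cycles: τ = N/f = 8.99×10²¹/(3.66×10¹⁴) = 2.456×10⁷ s = 284.3 days.
Lab-frame duration Δt = γτ = 1.506 × 284.3 = 428.2 days.

Δt = 428 days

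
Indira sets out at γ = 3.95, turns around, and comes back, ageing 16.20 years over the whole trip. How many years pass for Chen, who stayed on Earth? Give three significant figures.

γ = 3.95
Earth-frame duration is the dilated interval: Δt = γτ = 3.950 × 16.20 years.

Δt = 64.0 years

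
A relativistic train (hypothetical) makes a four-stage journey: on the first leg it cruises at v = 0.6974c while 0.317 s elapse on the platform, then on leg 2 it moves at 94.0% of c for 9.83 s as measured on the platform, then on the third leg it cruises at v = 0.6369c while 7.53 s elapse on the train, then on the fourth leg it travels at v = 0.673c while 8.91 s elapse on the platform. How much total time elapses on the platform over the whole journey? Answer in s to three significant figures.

Leg 1: 0.317 s is already measured on the platform.
Leg 2: 9.83 s is already measured on the platform.
Leg 3: γ = 1/√(1 − 0.6369²) = 1/√0.5944 = 1.297; Δt_3 = 1.297 × 7.53 = 9.767 s.
Leg 4: 8.91 s is already measured on the platform.
Total: 0.3170 + 9.830 + 9.767 + 8.910 s.

Δt = 28.8 s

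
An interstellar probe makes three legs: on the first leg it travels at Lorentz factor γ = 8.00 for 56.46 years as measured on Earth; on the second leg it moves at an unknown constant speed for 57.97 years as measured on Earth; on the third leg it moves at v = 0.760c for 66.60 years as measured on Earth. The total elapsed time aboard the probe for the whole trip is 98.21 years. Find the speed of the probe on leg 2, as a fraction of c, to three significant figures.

β = 0.564

Leg 1: γ = 8.00; τ_1 = 56.46/8.000 = 7.057 years.
Leg 2: speed unknown; τ_2 = 57.97/γ_2.
Leg 3: γ = 1/√(1 − 0.760²) = 1/√0.4224 = 1.539; τ_3 = 66.60/1.539 = 43.28 years.
Total proper time: 7.057 + τ_2 + 43.28 = 98.21, so τ_2 = 98.21 − 50.34 = 47.87 years.
γ_2 = 57.97/47.87 = 1.211; β = √(1 − 1/γ²) = √0.3182.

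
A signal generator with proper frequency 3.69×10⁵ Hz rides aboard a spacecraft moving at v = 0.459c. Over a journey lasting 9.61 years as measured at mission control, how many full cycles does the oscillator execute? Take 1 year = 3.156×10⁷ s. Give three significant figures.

γ = 1/√(1 − 0.459²) = 1/√0.7893 = 1.126
The oscillator's own cycle count is N = f × τ where τ is the proper time aboard the spacecraft. τ = Δt/γ = 9.61/1.126 = 8.538 years = 2.695×10⁸ s.
N = 3.69×10⁵ × 2.695×10⁸ = 9.943×10¹³.

N = 9.94×10¹³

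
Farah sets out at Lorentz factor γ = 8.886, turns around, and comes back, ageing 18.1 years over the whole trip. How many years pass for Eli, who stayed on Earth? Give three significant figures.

γ = 8.886
Earth-frame duration is the dilated interval: Δt = γτ = 8.886 × 18.1 years.

Δt = 161 years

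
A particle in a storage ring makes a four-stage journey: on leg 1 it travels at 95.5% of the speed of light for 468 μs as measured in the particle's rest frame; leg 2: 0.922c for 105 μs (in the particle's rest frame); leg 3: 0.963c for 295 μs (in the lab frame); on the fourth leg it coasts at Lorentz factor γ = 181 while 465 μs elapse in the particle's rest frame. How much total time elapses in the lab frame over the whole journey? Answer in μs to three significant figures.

Leg 1: β = 0.955; γ = 1/√(1 − 0.955²) = 1/√0.08798 = 3.371; Δt_1 = 3.371 × 468 = 1578 μs.
Leg 2: γ = 1/√(1 − 0.922²) = 1/√0.1499 = 2.583; Δt_2 = 2.583 × 105 = 271.2 μs.
Leg 3: 295 μs is already measured in the lab frame.
Leg 4: γ = 181; Δt_4 = 181.0 × 465 = 8.416×10⁴ μs.
Total: 1578 + 271.2 + 295.0 + 8.416×10⁴ μs.

Δt = 8.63×10⁴ μs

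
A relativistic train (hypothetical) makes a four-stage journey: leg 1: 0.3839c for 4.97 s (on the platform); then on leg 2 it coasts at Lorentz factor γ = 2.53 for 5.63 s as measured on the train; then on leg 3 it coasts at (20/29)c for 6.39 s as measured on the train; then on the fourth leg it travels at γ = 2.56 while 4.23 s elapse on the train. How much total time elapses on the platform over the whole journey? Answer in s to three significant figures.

Δt = 38.9 s

Leg 1: 4.97 s is already measured on the platform.
Leg 2: γ = 2.53; Δt_2 = 2.530 × 5.63 = 14.24 s.
Leg 3: γ = 1/√(1 − (20/29)²) = 29/21 ≈ 1.381; Δt_3 = 1.381 × 6.39 = 8.824 s.
Leg 4: γ = 2.56; Δt_4 = 2.560 × 4.23 = 10.83 s.
Total: 4.970 + 14.24 + 8.824 + 10.83 s.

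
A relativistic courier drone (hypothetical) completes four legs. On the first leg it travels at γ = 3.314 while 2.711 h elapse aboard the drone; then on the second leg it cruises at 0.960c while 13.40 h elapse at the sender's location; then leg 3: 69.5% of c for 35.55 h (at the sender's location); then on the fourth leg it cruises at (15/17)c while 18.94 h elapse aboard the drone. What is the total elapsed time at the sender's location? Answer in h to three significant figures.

Δt = 98.2 h

Leg 1: γ = 3.314; Δt_1 = 3.314 × 2.711 = 8.984 h.
Leg 2: 13.40 h is already measured at the sender's location.
Leg 3: 35.55 h is already measured at the sender's location.
Leg 4: γ = 1/√(1 − (15/17)²) = 17/8 = 2.125; Δt_4 = 2.125 × 18.94 = 40.25 h.
Total: 8.984 + 13.40 + 35.55 + 40.25 h.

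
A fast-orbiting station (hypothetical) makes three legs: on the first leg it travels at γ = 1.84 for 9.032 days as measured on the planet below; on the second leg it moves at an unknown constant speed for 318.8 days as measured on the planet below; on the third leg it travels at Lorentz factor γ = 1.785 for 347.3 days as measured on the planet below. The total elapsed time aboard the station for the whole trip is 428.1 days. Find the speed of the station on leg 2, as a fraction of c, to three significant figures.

Leg 1: γ = 1.84; τ_1 = 9.032/1.840 = 4.909 days.
Leg 2: speed unknown; τ_2 = 318.8/γ_2.
Leg 3: γ = 1.785; τ_3 = 347.3/1.785 = 194.6 days.
Total proper time: 4.909 + τ_2 + 194.6 = 428.1, so τ_2 = 428.1 − 199.5 = 228.6 days.
γ_2 = 318.8/228.6 = 1.394; β = √(1 − 1/γ²) = √0.4857.

β = 0.697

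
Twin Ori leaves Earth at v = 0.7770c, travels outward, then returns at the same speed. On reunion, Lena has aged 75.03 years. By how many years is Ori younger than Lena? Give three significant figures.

γ = 1/√(1 − 0.7770²) = 1/√0.3963 = 1.589
Ori's elapsed proper time: τ = 75.03/1.589 = 47.23 years.
Age gap = Δt − τ = 75.03 − 47.23 years.

Δt − τ = 27.8 years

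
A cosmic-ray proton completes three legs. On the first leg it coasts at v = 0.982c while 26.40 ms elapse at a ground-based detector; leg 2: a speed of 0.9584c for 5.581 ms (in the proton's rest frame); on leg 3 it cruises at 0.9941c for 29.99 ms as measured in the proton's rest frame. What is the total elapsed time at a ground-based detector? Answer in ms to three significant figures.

Δt = 322 ms

Leg 1: 26.40 ms is already measured at a ground-based detector.
Leg 2: γ = 1/√(1 − 0.9584²) = 1/√0.08147 = 3.504; Δt_2 = 3.504 × 5.581 = 19.55 ms.
Leg 3: γ = 1/√(1 − 0.9941²) = 1/√0.01177 = 9.219; Δt_3 = 9.219 × 29.99 = 276.5 ms.
Total: 26.40 + 19.55 + 276.5 ms.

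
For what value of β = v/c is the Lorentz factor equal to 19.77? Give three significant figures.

β = 0.999

β = √(1 − 1/γ²) = √(1 − 1/19.77²) = √(1 − 0.002559) = √0.9974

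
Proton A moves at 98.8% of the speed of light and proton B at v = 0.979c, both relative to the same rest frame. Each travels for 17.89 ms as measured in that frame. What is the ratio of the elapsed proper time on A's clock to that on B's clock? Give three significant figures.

A: β = 0.988; γ = 1/√(1 − 0.988²) = 1/√0.02386 = 6.474. B: γ = 1/√(1 − 0.979²) = 1/√0.04156 = 4.905.
τ_A/τ_B = γ_B/γ_A = 4.905/6.474 = 0.7576, so τ_A/τ_B = 0.7576.

τ_A/τ_B = 0.758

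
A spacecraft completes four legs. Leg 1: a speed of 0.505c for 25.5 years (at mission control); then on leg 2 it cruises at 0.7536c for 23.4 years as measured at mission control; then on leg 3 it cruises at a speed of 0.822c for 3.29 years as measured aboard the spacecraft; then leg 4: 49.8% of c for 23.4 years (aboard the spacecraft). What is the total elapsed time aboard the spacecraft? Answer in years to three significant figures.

τ = 64.1 years

Leg 1: γ = 1/√(1 − 0.505²) = 1/√0.7450 = 1.159; τ_1 = 25.5/1.159 = 22.01 years.
Leg 2: γ = 1/√(1 − 0.7536²) = 1/√0.4321 = 1.521; τ_2 = 23.4/1.521 = 15.38 years.
Leg 3: 3.29 years is already measured aboard the spacecraft.
Leg 4: 23.4 years is already measured aboard the spacecraft.
Total: 22.01 + 15.38 + 3.290 + 23.40 years.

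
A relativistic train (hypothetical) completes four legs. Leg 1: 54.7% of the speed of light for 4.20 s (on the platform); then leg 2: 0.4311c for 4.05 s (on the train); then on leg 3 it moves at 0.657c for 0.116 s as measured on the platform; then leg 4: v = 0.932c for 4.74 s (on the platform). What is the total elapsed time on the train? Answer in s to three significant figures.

Leg 1: β = 0.547; γ = 1/√(1 − 0.547²) = 1/√0.7008 = 1.195; τ_1 = 4.20/1.195 = 3.516 s.
Leg 2: 4.05 s is already measured on the train.
Leg 3: γ = 1/√(1 − 0.657²) = 1/√0.5684 = 1.326; τ_3 = 0.116/1.326 = 0.08745 s.
Leg 4: γ = 1/√(1 − 0.932²) = 1/√0.1314 = 2.759; τ_4 = 4.74/2.759 = 1.718 s.
Total: 3.516 + 4.050 + 0.08745 + 1.718 s.

τ = 9.37 s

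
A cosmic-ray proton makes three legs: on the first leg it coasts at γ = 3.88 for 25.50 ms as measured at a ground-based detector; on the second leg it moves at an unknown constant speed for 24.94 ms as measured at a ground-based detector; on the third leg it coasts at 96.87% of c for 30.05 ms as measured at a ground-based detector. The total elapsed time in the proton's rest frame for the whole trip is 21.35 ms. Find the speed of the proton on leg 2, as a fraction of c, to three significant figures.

Leg 1: γ = 3.88; τ_1 = 25.50/3.880 = 6.572 ms.
Leg 2: speed unknown; τ_2 = 24.94/γ_2.
Leg 3: β = 0.9687; γ = 1/√(1 − 0.9687²) = 1/√0.06162 = 4.028; τ_3 = 30.05/4.028 = 7.459 ms.
Total proper time: 6.572 + τ_2 + 7.459 = 21.35, so τ_2 = 21.35 − 14.03 = 7.318 ms.
γ_2 = 24.94/7.318 = 3.408; β = √(1 − 1/γ²) = √0.9139.

β = 0.956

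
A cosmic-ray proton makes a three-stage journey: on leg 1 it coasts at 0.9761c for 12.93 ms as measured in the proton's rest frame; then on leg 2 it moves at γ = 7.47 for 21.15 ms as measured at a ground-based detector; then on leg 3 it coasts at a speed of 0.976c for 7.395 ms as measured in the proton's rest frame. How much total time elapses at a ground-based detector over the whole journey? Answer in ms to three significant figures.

Δt = 115 ms

Leg 1: γ = 1/√(1 − 0.9761²) = 1/√0.04723 = 4.601; Δt_1 = 4.601 × 12.93 = 59.50 ms.
Leg 2: 21.15 ms is already measured at a ground-based detector.
Leg 3: γ = 1/√(1 − 0.976²) = 1/√0.04742 = 4.592; Δt_3 = 4.592 × 7.395 = 33.96 ms.
Total: 59.50 + 21.15 + 33.96 ms.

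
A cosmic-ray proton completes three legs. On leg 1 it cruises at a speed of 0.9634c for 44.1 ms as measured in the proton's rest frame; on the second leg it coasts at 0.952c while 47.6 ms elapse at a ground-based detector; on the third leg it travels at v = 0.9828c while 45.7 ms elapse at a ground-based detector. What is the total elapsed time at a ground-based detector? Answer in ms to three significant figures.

Δt = 258 ms

Leg 1: γ = 1/√(1 − 0.9634²) = 1/√0.07186 = 3.730; Δt_1 = 3.730 × 44.1 = 164.5 ms.
Leg 2: 47.6 ms is already measured at a ground-based detector.
Leg 3: 45.7 ms is already measured at a ground-based detector.
Total: 164.5 + 47.60 + 45.70 ms.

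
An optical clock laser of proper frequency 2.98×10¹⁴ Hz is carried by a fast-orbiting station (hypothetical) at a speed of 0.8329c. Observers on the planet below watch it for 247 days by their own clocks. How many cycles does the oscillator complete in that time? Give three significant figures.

N = 3.52×10²¹

γ = 1/√(1 − 0.8329²) = 1/√0.3063 = 1.807
During 247 days of lab time, the oscillator's proper time advances by τ = Δt/γ = 247/1.807 = 136.7 days = 1.181×10⁷ s.
N = f × τ = 2.98×10¹⁴ × 1.181×10⁷ = 3.520×10²¹.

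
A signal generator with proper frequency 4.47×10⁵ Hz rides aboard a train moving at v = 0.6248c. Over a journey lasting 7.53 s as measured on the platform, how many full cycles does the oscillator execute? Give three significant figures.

N = 2.63×10⁶

γ = 1/√(1 − 0.6248²) = 1/√0.6096 = 1.281
The oscillator's own cycle count is N = f × τ where τ is the proper time on the train. τ = Δt/γ = 7.53/1.281 = 5.879 s = 5.879×10⁰ s.
N = 4.47×10⁵ × 5.879×10⁰ = 2.628×10⁶.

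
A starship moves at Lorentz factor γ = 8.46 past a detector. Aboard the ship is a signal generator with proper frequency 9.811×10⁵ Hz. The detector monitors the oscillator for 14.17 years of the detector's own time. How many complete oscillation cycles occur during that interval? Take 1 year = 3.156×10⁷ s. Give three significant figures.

N = 5.19×10¹³

γ = 8.46
During 14.17 years of lab time, the oscillator's proper time advances by τ = Δt/γ = 14.17/8.460 = 1.675 years = 5.286×10⁷ s.
N = f × τ = 9.811×10⁵ × 5.286×10⁷ = 5.186×10¹³.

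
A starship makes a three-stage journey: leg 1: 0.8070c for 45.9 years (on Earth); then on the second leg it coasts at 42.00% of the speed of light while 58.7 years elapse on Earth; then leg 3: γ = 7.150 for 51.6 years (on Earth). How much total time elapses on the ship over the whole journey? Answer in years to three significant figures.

τ = 87.6 years

Leg 1: γ = 1/√(1 − 0.8070²) = 1/√0.3488 = 1.693; τ_1 = 45.9/1.693 = 27.11 years.
Leg 2: β = 0.4200; γ = 1/√(1 − 0.4200²) = 1/√0.8236 = 1.102; τ_2 = 58.7/1.102 = 53.27 years.
Leg 3: γ = 7.150; τ_3 = 51.6/7.150 = 7.217 years.
Total: 27.11 + 53.27 + 7.217 years.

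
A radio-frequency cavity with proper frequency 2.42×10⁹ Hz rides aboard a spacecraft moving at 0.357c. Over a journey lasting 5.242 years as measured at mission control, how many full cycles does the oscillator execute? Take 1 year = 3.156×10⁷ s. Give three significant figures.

N = 3.74×10¹⁷

γ = 1/√(1 − 0.357²) = 1/√0.8726 = 1.071
The oscillator's own cycle count is N = f × τ where τ is the proper time aboard the spacecraft. τ = Δt/γ = 5.242/1.071 = 4.897 years = 1.545×10⁸ s.
N = 2.42×10⁹ × 1.545×10⁸ = 3.740×10¹⁷.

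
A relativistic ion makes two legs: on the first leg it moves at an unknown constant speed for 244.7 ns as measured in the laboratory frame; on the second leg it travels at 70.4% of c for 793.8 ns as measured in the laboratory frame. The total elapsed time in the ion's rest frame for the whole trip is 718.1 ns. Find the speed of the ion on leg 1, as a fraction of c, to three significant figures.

β = 0.776

Leg 1: speed unknown; τ_1 = 244.7/γ_1.
Leg 2: β = 0.704; γ = 1/√(1 − 0.704²) = 1/√0.5044 = 1.408; τ_2 = 793.8/1.408 = 563.8 ns.
Total proper time: τ_1 + 563.8 = 718.1, so τ_1 = 718.1 − 563.8 = 154.3 ns.
γ_1 = 244.7/154.3 = 1.585; β = √(1 − 1/γ²) = √0.6022.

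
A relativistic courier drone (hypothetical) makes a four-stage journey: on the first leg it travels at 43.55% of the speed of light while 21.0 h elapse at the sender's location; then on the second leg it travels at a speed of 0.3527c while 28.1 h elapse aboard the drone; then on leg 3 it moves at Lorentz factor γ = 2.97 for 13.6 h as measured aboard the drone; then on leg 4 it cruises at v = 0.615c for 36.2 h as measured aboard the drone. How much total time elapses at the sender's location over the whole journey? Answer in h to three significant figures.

Δt = 137 h

Leg 1: 21.0 h is already measured at the sender's location.
Leg 2: γ = 1/√(1 − 0.3527²) = 1/√0.8756 = 1.069; Δt_2 = 1.069 × 28.1 = 30.03 h.
Leg 3: γ = 2.97; Δt_3 = 2.970 × 13.6 = 40.39 h.
Leg 4: γ = 1/√(1 − 0.615²) = 1/√0.6218 = 1.268; Δt_4 = 1.268 × 36.2 = 45.91 h.
Total: 21.00 + 30.03 + 40.39 + 45.91 h.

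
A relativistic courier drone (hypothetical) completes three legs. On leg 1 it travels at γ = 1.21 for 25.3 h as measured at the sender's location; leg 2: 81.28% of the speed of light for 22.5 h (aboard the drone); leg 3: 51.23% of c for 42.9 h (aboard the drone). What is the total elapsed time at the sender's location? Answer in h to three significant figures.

Δt = 114 h

Leg 1: 25.3 h is already measured at the sender's location.
Leg 2: β = 0.8128; γ = 1/√(1 − 0.8128²) = 1/√0.3394 = 1.717; Δt_2 = 1.717 × 22.5 = 38.62 h.
Leg 3: β = 0.5123; γ = 1/√(1 − 0.5123²) = 1/√0.7375 = 1.164; Δt_3 = 1.164 × 42.9 = 49.95 h.
Total: 25.30 + 38.62 + 49.95 h.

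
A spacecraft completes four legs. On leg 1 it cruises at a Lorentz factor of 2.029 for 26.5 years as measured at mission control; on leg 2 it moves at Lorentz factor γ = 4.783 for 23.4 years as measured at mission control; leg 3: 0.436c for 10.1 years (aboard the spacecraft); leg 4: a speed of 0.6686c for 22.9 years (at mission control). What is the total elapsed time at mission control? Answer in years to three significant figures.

Δt = 84.0 years

Leg 1: 26.5 years is already measured at mission control.
Leg 2: 23.4 years is already measured at mission control.
Leg 3: γ = 1/√(1 − 0.436²) = 1/√0.8099 = 1.111; Δt_3 = 1.111 × 10.1 = 11.22 years.
Leg 4: 22.9 years is already measured at mission control.
Total: 26.50 + 23.40 + 11.22 + 22.90 years.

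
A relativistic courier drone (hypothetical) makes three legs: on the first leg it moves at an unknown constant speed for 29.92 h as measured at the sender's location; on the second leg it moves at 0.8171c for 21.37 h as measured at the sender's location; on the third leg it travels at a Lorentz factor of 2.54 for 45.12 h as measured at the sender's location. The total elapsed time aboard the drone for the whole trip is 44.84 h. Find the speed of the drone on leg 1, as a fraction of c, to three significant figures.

β = 0.870

Leg 1: speed unknown; τ_1 = 29.92/γ_1.
Leg 2: γ = 1/√(1 − 0.8171²) = 1/√0.3323 = 1.735; τ_2 = 21.37/1.735 = 12.32 h.
Leg 3: γ = 2.54; τ_3 = 45.12/2.540 = 17.76 h.
Total proper time: τ_1 + 12.32 + 17.76 = 44.84, so τ_1 = 44.84 − 30.08 = 14.76 h.
γ_1 = 29.92/14.76 = 2.028; β = √(1 − 1/γ²) = √0.7568.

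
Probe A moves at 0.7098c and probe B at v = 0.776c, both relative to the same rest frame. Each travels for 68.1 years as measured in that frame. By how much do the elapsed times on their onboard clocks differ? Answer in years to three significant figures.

|τ_A − τ_B| = 5.02 years

A: γ = 1/√(1 − 0.7098²) = 1/√0.4962 = 1.420; τ_A = 68.1/1.420 = 47.97 years.
B: γ = 1/√(1 − 0.776²) = 1/√0.3978 = 1.585; τ_B = 68.1/1.585 = 42.95 years.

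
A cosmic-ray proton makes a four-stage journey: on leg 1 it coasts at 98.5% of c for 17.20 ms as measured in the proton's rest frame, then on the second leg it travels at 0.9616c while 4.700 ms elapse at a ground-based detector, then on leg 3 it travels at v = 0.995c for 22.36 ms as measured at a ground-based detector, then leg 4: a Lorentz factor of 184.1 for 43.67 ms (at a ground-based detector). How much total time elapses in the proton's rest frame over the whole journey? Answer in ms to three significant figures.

τ = 21.0 ms

Leg 1: 17.20 ms is already measured in the proton's rest frame.
Leg 2: γ = 1/√(1 − 0.9616²) = 1/√0.07533 = 3.644; τ_2 = 4.700/3.644 = 1.290 ms.
Leg 3: γ = 1/√(1 − 0.995²) = 1/√0.009975 = 10.01; τ_3 = 22.36/10.01 = 2.233 ms.
Leg 4: γ = 184.1; τ_4 = 43.67/184.1 = 0.2372 ms.
Total: 17.20 + 1.290 + 2.233 + 0.2372 ms.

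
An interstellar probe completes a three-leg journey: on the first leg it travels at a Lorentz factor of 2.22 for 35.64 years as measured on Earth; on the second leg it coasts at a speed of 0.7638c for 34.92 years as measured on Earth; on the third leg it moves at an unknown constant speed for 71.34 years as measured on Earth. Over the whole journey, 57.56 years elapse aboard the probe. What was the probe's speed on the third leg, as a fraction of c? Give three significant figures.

β = 0.964

Leg 1: γ = 2.22; τ_1 = 35.64/2.220 = 16.05 years.
Leg 2: γ = 1/√(1 − 0.7638²) = 1/√0.4166 = 1.549; τ_2 = 34.92/1.549 = 22.54 years.
Leg 3: speed unknown; τ_3 = 71.34/γ_3.
Total proper time: 16.05 + 22.54 + τ_3 = 57.56, so τ_3 = 57.56 − 38.59 = 18.97 years.
γ_3 = 71.34/18.97 = 3.761; β = √(1 − 1/γ²) = √0.9293.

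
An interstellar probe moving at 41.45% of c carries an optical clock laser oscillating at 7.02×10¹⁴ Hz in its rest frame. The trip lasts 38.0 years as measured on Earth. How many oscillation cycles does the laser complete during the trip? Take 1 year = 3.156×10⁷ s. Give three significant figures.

β = 0.4145; γ = 1/√(1 − 0.4145²) = 1/√0.8282 = 1.099
The oscillator's own cycle count is N = f × τ where τ is the proper time aboard the probe. τ = Δt/γ = 38.0/1.099 = 34.58 years = 1.091×10⁹ s.
N = 7.02×10¹⁴ × 1.091×10⁹ = 7.662×10²³.

N = 7.66×10²³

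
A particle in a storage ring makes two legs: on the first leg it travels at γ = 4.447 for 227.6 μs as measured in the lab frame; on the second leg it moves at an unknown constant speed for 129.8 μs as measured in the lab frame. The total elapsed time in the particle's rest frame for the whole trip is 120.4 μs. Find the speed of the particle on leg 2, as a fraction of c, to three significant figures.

Leg 1: γ = 4.447; τ_1 = 227.6/4.447 = 51.18 μs.
Leg 2: speed unknown; τ_2 = 129.8/γ_2.
Total proper time: 51.18 + τ_2 = 120.4, so τ_2 = 120.4 − 51.18 = 69.22 μs.
γ_2 = 129.8/69.22 = 1.875; β = √(1 − 1/γ²) = √0.7156.

β = 0.846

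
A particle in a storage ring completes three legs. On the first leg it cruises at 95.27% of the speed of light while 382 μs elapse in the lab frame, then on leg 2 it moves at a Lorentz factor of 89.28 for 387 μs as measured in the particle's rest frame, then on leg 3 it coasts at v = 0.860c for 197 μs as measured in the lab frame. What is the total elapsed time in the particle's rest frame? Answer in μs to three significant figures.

Leg 1: β = 0.9527; γ = 1/√(1 − 0.9527²) = 1/√0.09236 = 3.290; τ_1 = 382/3.290 = 116.1 μs.
Leg 2: 387 μs is already measured in the particle's rest frame.
Leg 3: γ = 1/√(1 − 0.860²) = 1/√0.2604 = 1.960; τ_3 = 197/1.960 = 100.5 μs.
Total: 116.1 + 387.0 + 100.5 μs.

τ = 604 μs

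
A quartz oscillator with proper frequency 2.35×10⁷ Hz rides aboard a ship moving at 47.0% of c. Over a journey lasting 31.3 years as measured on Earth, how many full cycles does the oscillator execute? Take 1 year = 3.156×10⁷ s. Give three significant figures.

N = 2.05×10¹⁶

β = 0.470; γ = 1/√(1 − 0.470²) = 1/√0.7791 = 1.133
The oscillator's own cycle count is N = f × τ where τ is the proper time on the ship. τ = Δt/γ = 31.3/1.133 = 27.63 years = 8.719×10⁸ s.
N = 2.35×10⁷ × 8.719×10⁸ = 2.049×10¹⁶.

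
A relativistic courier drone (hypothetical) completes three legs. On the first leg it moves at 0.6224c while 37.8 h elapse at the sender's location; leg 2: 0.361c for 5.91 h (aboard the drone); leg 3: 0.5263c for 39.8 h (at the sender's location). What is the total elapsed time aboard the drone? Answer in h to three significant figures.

τ = 69.3 h

Leg 1: γ = 1/√(1 − 0.6224²) = 1/√0.6126 = 1.278; τ_1 = 37.8/1.278 = 29.59 h.
Leg 2: 5.91 h is already measured aboard the drone.
Leg 3: γ = 1/√(1 − 0.5263²) = 1/√0.7230 = 1.176; τ_3 = 39.8/1.176 = 33.84 h.
Total: 29.59 + 5.910 + 33.84 h.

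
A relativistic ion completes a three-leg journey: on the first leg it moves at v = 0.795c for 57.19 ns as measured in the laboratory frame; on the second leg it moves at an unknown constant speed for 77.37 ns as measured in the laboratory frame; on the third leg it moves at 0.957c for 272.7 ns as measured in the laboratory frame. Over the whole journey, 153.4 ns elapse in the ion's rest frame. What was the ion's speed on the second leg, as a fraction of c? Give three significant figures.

Leg 1: γ = 1/√(1 − 0.795²) = 1/√0.3680 = 1.649; τ_1 = 57.19/1.649 = 34.69 ns.
Leg 2: speed unknown; τ_2 = 77.37/γ_2.
Leg 3: γ = 1/√(1 − 0.957²) = 1/√0.08415 = 3.447; τ_3 = 272.7/3.447 = 79.11 ns.
Total proper time: 34.69 + τ_2 + 79.11 = 153.4, so τ_2 = 153.4 − 113.8 = 39.60 ns.
γ_2 = 77.37/39.60 = 1.954; β = √(1 − 1/γ²) = √0.7380.

β = 0.859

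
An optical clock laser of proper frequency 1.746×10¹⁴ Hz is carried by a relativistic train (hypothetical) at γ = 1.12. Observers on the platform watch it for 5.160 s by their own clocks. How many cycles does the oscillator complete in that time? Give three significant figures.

N = 8.04×10¹⁴

γ = 1.12
During 5.160 s of lab time, the oscillator's proper time advances by τ = Δt/γ = 5.160/1.120 = 4.607 s = 4.607×10⁰ s.
N = f × τ = 1.746×10¹⁴ × 4.607×10⁰ = 8.044×10¹⁴.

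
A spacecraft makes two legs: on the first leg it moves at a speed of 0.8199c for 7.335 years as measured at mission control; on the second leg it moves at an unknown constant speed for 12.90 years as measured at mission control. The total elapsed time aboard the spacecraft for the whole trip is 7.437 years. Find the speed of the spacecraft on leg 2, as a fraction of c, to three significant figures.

Leg 1: γ = 1/√(1 − 0.8199²) = 1/√0.3278 = 1.747; τ_1 = 7.335/1.747 = 4.199 years.
Leg 2: speed unknown; τ_2 = 12.90/γ_2.
Total proper time: 4.199 + τ_2 = 7.437, so τ_2 = 7.437 − 4.199 = 3.238 years.
γ_2 = 12.90/3.238 = 3.984; β = √(1 − 1/γ²) = √0.9370.

β = 0.968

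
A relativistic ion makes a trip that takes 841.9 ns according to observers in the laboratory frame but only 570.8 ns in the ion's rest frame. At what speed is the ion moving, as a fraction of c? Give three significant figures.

v = 0.735c

The proper time is measured in the ion's rest frame (both events occur at the ion's location); Δt is measured in the laboratory frame. γ = Δt/τ = 841.9/570.8 = 1.475.
β = √(1 − 1/γ²) = √(1 − 0.4597) = √0.5403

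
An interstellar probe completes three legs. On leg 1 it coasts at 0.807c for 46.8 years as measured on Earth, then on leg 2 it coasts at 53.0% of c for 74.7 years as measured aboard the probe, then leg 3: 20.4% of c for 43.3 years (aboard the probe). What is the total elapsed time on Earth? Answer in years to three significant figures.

Leg 1: 46.8 years is already measured on Earth.
Leg 2: β = 0.530; γ = 1/√(1 − 0.530²) = 1/√0.7191 = 1.179; Δt_2 = 1.179 × 74.7 = 88.09 years.
Leg 3: β = 0.204; γ = 1/√(1 − 0.204²) = 1/√0.9584 = 1.021; Δt_3 = 1.021 × 43.3 = 44.23 years.
Total: 46.80 + 88.09 + 44.23 years.

Δt = 179 years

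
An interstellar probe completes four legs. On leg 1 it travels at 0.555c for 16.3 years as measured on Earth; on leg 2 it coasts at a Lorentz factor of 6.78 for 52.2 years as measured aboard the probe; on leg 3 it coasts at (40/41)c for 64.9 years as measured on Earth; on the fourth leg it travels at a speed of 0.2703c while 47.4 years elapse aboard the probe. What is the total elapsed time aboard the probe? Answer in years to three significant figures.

τ = 127 years

Leg 1: γ = 1/√(1 − 0.555²) = 1/√0.6920 = 1.202; τ_1 = 16.3/1.202 = 13.56 years.
Leg 2: 52.2 years is already measured aboard the probe.
Leg 3: γ = 1/√(1 − (40/41)²) = 41/9 ≈ 4.556; τ_3 = 64.9/4.556 = 14.25 years.
Leg 4: 47.4 years is already measured aboard the probe.
Total: 13.56 + 52.20 + 14.25 + 47.40 years.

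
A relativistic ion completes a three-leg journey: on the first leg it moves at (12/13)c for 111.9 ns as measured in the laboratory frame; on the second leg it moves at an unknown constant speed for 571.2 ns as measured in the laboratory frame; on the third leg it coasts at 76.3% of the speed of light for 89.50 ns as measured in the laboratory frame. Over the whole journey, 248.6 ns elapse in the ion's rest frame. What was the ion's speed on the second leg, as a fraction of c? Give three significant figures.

Leg 1: γ = 1/√(1 − (12/13)²) = 13/5 = 2.600; τ_1 = 111.9/2.600 = 43.04 ns.
Leg 2: speed unknown; τ_2 = 571.2/γ_2.
Leg 3: β = 0.763; γ = 1/√(1 − 0.763²) = 1/√0.4178 = 1.547; τ_3 = 89.50/1.547 = 57.85 ns.
Total proper time: 43.04 + τ_2 + 57.85 = 248.6, so τ_2 = 248.6 − 100.9 = 147.7 ns.
γ_2 = 571.2/147.7 = 3.867; β = √(1 − 1/γ²) = √0.9331.

β = 0.966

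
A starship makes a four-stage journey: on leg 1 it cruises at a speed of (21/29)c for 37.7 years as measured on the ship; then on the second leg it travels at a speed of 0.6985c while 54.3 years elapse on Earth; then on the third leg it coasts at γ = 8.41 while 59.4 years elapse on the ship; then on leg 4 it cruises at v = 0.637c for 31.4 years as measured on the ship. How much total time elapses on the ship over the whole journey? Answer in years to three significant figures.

Leg 1: 37.7 years is already measured on the ship.
Leg 2: γ = 1/√(1 − 0.6985²) = 1/√0.5121 = 1.397; τ_2 = 54.3/1.397 = 38.86 years.
Leg 3: 59.4 years is already measured on the ship.
Leg 4: 31.4 years is already measured on the ship.
Total: 37.70 + 38.86 + 59.40 + 31.40 years.

τ = 167 years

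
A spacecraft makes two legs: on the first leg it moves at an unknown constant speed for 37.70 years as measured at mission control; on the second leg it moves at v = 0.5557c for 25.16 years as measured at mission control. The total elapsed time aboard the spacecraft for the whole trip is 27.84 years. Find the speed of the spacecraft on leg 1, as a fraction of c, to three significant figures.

Leg 1: speed unknown; τ_1 = 37.70/γ_1.
Leg 2: γ = 1/√(1 − 0.5557²) = 1/√0.6912 = 1.203; τ_2 = 25.16/1.203 = 20.92 years.
Total proper time: τ_1 + 20.92 = 27.84, so τ_1 = 27.84 − 20.92 = 6.922 years.
γ_1 = 37.70/6.922 = 5.446; β = √(1 − 1/γ²) = √0.9663.

β = 0.983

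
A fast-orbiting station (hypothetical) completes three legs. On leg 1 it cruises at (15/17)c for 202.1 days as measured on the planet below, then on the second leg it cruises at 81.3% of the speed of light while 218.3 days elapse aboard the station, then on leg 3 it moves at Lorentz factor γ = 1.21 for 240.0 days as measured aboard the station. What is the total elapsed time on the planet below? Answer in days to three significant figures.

Δt = 867 days

Leg 1: 202.1 days is already measured on the planet below.
Leg 2: β = 0.813; γ = 1/√(1 − 0.813²) = 1/√0.3390 = 1.717; Δt_2 = 1.717 × 218.3 = 374.9 days.
Leg 3: γ = 1.21; Δt_3 = 1.210 × 240.0 = 290.4 days.
Total: 202.1 + 374.9 + 290.4 days.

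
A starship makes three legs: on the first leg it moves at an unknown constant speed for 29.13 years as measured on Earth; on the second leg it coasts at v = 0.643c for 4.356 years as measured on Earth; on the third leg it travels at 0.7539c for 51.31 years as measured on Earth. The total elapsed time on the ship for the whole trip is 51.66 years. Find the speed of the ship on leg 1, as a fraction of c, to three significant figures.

Leg 1: speed unknown; τ_1 = 29.13/γ_1.
Leg 2: γ = 1/√(1 − 0.643²) = 1/√0.5866 = 1.306; τ_2 = 4.356/1.306 = 3.336 years.
Leg 3: γ = 1/√(1 − 0.7539²) = 1/√0.4316 = 1.522; τ_3 = 51.31/1.522 = 33.71 years.
Total proper time: τ_1 + 3.336 + 33.71 = 51.66, so τ_1 = 51.66 − 37.05 = 14.61 years.
γ_1 = 29.13/14.61 = 1.993; β = √(1 − 1/γ²) = √0.7483.

β = 0.865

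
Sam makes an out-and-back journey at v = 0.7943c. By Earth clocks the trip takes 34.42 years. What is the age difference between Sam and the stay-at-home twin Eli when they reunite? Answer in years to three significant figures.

γ = 1/√(1 − 0.7943²) = 1/√0.3691 = 1.646
Sam's elapsed proper time: τ = 34.42/1.646 = 20.91 years.
Age gap = Δt − τ = 34.42 − 20.91 years.

Δt − τ = 13.5 years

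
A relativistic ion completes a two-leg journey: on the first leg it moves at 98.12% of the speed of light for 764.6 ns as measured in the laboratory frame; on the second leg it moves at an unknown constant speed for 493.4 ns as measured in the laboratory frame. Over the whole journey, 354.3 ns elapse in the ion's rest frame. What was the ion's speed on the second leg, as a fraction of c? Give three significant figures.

β = 0.908

Leg 1: β = 0.9812; γ = 1/√(1 − 0.9812²) = 1/√0.03725 = 5.182; τ_1 = 764.6/5.182 = 147.6 ns.
Leg 2: speed unknown; τ_2 = 493.4/γ_2.
Total proper time: 147.6 + τ_2 = 354.3, so τ_2 = 354.3 − 147.6 = 206.7 ns.
γ_2 = 493.4/206.7 = 2.387; β = √(1 − 1/γ²) = √0.8244.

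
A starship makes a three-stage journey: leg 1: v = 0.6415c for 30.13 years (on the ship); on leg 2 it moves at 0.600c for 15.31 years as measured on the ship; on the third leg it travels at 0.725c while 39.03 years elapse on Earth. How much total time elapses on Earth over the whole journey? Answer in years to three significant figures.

Leg 1: γ = 1/√(1 − 0.6415²) = 1/√0.5885 = 1.304; Δt_1 = 1.304 × 30.13 = 39.28 years.
Leg 2: γ = 1/√(1 − 0.600²) = 5/4 = 1.250; Δt_2 = 1.250 × 15.31 = 19.14 years.
Leg 3: 39.03 years is already measured on Earth.
Total: 39.28 + 19.14 + 39.03 years.

Δt = 97.4 years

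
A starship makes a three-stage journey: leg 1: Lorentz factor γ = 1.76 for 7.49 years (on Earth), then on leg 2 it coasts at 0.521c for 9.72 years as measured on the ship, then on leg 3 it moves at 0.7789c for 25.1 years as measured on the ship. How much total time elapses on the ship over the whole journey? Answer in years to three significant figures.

Leg 1: γ = 1.76; τ_1 = 7.49/1.760 = 4.256 years.
Leg 2: 9.72 years is already measured on the ship.
Leg 3: 25.1 years is already measured on the ship.
Total: 4.256 + 9.720 + 25.10 years.

τ = 39.1 years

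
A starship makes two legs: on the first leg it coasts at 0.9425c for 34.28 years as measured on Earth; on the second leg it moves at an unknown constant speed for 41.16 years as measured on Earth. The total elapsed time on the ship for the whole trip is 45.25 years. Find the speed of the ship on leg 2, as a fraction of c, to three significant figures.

β = 0.571

Leg 1: γ = 1/√(1 − 0.9425²) = 1/√0.1117 = 2.992; τ_1 = 34.28/2.992 = 11.46 years.
Leg 2: speed unknown; τ_2 = 41.16/γ_2.
Total proper time: 11.46 + τ_2 = 45.25, so τ_2 = 45.25 − 11.46 = 33.79 years.
γ_2 = 41.16/33.79 = 1.218; β = √(1 − 1/γ²) = √0.3259.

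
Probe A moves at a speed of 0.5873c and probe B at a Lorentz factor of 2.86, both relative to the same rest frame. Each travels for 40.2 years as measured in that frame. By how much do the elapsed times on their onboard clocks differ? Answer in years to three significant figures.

|τ_A − τ_B| = 18.5 years

A: γ = 1/√(1 − 0.5873²) = 1/√0.6551 = 1.236; τ_A = 40.2/1.236 = 32.54 years.
B: γ = 2.86; τ_B = 40.2/2.860 = 14.06 years.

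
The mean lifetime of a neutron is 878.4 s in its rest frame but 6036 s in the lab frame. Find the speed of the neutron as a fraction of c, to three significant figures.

γ = Δt/τ₀ = 6036/878.4 = 6.872
β = √(1 − 1/γ²) = √(1 − 0.02118) = √0.9788

β = 0.989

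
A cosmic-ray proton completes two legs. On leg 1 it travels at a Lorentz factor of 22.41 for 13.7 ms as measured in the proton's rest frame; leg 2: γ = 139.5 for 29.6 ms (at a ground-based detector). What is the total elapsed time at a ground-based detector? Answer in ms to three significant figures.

Δt = 337 ms

Leg 1: γ = 22.41; Δt_1 = 22.41 × 13.7 = 307.0 ms.
Leg 2: 29.6 ms is already measured at a ground-based detector.
Total: 307.0 + 29.60 ms.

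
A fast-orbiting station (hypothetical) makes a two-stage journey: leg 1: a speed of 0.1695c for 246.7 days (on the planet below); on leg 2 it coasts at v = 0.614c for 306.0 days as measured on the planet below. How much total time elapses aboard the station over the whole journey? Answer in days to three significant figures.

τ = 485 days

Leg 1: γ = 1/√(1 − 0.1695²) = 1/√0.9713 = 1.015; τ_1 = 246.7/1.015 = 243.1 days.
Leg 2: γ = 1/√(1 − 0.614²) = 1/√0.6230 = 1.267; τ_2 = 306.0/1.267 = 241.5 days.
Total: 243.1 + 241.5 days.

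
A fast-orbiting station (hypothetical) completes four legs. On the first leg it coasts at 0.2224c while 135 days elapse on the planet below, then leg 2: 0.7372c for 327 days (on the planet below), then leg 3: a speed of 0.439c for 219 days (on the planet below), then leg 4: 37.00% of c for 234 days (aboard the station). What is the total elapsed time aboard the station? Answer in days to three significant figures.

Leg 1: γ = 1/√(1 − 0.2224²) = 1/√0.9505 = 1.026; τ_1 = 135/1.026 = 131.6 days.
Leg 2: γ = 1/√(1 − 0.7372²) = 1/√0.4565 = 1.480; τ_2 = 327/1.480 = 220.9 days.
Leg 3: γ = 1/√(1 − 0.439²) = 1/√0.8073 = 1.113; τ_3 = 219/1.113 = 196.8 days.
Leg 4: 234 days is already measured aboard the station.
Total: 131.6 + 220.9 + 196.8 + 234.0 days.

τ = 783 days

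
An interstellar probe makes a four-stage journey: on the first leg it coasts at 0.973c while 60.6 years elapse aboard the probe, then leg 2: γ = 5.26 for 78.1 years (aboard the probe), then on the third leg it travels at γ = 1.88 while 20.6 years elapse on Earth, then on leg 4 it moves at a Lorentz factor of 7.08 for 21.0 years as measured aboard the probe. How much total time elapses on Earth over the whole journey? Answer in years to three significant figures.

Δt = 843 years

Leg 1: γ = 1/√(1 − 0.973²) = 1/√0.05327 = 4.333; Δt_1 = 4.333 × 60.6 = 262.6 years.
Leg 2: γ = 5.26; Δt_2 = 5.260 × 78.1 = 410.8 years.
Leg 3: 20.6 years is already measured on Earth.
Leg 4: γ = 7.08; Δt_4 = 7.080 × 21.0 = 148.7 years.
Total: 262.6 + 410.8 + 20.60 + 148.7 years.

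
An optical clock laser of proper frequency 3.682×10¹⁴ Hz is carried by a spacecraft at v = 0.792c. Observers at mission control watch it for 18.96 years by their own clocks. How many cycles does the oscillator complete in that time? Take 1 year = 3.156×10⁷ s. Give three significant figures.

N = 1.35×10²³

γ = 1/√(1 − 0.792²) = 1/√0.3727 = 1.638
During 18.96 years of lab time, the oscillator's proper time advances by τ = Δt/γ = 18.96/1.638 = 11.58 years = 3.653×10⁸ s.
N = f × τ = 3.682×10¹⁴ × 3.653×10⁸ = 1.345×10²³.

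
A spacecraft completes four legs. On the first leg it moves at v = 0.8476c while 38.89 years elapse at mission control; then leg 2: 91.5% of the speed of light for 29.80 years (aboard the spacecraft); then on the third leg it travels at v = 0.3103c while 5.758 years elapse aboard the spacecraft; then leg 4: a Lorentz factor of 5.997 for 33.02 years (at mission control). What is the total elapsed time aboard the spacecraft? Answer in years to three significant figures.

τ = 61.7 years

Leg 1: γ = 1/√(1 − 0.8476²) = 1/√0.2816 = 1.885; τ_1 = 38.89/1.885 = 20.64 years.
Leg 2: 29.80 years is already measured aboard the spacecraft.
Leg 3: 5.758 years is already measured aboard the spacecraft.
Leg 4: γ = 5.997; τ_4 = 33.02/5.997 = 5.506 years.
Total: 20.64 + 29.80 + 5.758 + 5.506 years.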